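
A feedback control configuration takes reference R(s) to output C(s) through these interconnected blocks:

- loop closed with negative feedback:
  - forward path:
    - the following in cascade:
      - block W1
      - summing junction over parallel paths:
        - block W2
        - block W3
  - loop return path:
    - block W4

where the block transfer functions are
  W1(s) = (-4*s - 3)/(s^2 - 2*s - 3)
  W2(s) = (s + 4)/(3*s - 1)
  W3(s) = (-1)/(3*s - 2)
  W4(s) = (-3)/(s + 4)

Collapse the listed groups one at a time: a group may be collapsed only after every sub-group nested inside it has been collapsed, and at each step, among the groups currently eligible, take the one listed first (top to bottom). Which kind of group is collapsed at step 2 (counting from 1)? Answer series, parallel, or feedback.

1. reduce the parallel group W2, W3
2. reduce the series chain W1, (W2+W3)
3. close the feedback loop around (W1*(W2+W3)), W4
The group at step 2 is a series group.

Final answer: series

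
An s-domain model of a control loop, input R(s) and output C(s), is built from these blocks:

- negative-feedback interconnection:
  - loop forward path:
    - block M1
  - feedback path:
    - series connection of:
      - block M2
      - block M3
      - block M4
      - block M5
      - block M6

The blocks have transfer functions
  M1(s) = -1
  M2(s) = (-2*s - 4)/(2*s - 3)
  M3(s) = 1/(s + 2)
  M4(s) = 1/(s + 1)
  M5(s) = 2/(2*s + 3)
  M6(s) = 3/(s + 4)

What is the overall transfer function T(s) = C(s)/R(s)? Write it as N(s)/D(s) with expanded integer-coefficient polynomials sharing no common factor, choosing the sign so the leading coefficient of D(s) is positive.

Step 1 - reduce the series chain M2, M3, M4, M5, M6 -> (-12)/(4*s^4 + 20*s^3 + 7*s^2 - 45*s - 36)
Step 2 - reduce the feedback loop with forward M1 and return (M2*M3*M4*M5*M6), giving the overall T(s)

Final answer: (-4*s^4 - 20*s^3 - 7*s^2 + 45*s + 36)/(4*s^4 + 20*s^3 + 7*s^2 - 45*s - 24)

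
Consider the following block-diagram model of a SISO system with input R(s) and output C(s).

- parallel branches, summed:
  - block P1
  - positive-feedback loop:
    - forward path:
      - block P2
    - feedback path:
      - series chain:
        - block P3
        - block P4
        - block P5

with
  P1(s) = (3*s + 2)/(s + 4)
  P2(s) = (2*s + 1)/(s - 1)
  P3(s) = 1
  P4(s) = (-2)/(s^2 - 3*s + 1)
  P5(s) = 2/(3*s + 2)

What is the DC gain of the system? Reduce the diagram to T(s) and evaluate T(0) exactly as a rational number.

[1] cascade P3, P4, P5: (-4)/(3*s^3 - 7*s^2 - 3*s + 2)
[2] reduce the feedback loop with forward P2 and return (P3*P4*P5): (6*s^4 - 11*s^3 - 13*s^2 + s + 2)/(3*s^4 - 10*s^3 + 4*s^2 + 13*s + 2)
[3] parallel reduction of P1, [P2/(1-P2*(P3*P4*P5))]: (15*s^5 - 11*s^4 - 65*s^3 - 4*s^2 + 38*s + 12)/(3*s^5 + 2*s^4 - 36*s^3 + 29*s^2 + 54*s + 8)
The step-3 result is T(s). Setting s = 0: T(0) = 12/8 = 3/2.

Therefore the answer is 3/2.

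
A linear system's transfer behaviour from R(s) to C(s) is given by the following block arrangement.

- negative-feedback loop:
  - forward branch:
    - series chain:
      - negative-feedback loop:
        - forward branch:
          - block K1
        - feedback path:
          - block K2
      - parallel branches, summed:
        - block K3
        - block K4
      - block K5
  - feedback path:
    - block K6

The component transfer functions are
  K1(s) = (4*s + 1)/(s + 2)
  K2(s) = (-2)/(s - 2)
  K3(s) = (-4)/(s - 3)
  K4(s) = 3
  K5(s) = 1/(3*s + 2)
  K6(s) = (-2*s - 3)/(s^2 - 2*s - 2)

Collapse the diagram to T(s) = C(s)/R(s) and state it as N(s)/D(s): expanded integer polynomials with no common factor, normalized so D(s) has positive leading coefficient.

Reducing step by step:

(1) reduce the feedback loop with forward K1 and return K2: (4*s^2 - 7*s - 2)/(s^2 - 8*s - 6)
(2) sum the parallel branches K3, K4: (3*s - 13)/(s - 3)
(3) series reduction of [K1/(1+K1*K2)], (K3+K4), K5: (12*s^3 - 73*s^2 + 85*s + 26)/(3*s^4 - 31*s^3 + 32*s^2 + 90*s + 36)
(4) feedback reduction of ([K1/(1+K1*K2)]*(K3+K4)*K5), K6, which is the overall transfer function T(s) = C(s)/R(s) in lowest terms

Answer: (12*s^5 - 97*s^4 + 207*s^3 + 2*s^2 - 222*s - 52)/(3*s^6 - 37*s^5 + 64*s^4 + 198*s^3 - 159*s^2 - 559*s - 150)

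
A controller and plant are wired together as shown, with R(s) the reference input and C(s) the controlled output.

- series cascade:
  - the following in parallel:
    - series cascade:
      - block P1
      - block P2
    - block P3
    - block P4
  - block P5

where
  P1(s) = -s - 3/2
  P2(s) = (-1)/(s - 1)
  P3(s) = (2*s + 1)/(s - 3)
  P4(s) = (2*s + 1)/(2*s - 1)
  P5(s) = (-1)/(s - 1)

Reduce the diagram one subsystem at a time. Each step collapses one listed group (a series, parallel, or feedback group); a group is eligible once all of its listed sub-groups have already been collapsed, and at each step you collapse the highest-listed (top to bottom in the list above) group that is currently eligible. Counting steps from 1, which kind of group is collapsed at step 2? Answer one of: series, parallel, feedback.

Reducing step by step:

[1] cascade P1, P2
[2] add (P1*P2), P3, P4 (parallel)
[3] reduce the series chain ((P1*P2)+P3+P4), P5
So the answer for step 2 is parallel.

Answer: parallel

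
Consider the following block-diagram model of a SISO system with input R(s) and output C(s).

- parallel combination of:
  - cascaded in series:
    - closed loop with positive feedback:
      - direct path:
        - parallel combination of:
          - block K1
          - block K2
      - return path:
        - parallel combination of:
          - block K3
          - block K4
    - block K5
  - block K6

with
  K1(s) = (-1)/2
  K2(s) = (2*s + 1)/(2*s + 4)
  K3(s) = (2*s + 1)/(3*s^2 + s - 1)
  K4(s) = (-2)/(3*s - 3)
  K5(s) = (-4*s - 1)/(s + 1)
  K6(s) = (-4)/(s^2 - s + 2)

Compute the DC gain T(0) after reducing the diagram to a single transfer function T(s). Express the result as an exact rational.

Step 1 - parallel reduction of K1, K2 -> (s - 1)/(2*s + 4)
Step 2 - combine K3, K4 in parallel -> (-5*s - 1)/(9*s^3 - 6*s^2 - 6*s + 3)
Step 3 - apply the feedback formula to (K1+K2), (K3+K4) -> (9*s^3 - 6*s^2 - 6*s + 3)/(18*s^3 + 42*s^2 + 11*s - 11)
Step 4 - series reduction of [(K1+K2)/(1-(K1+K2)*(K3+K4))], K5 -> (-36*s^4 + 15*s^3 + 30*s^2 - 6*s - 3)/(18*s^4 + 60*s^3 + 53*s^2 - 11)
Step 5 - reduce the parallel group ([(K1+K2)/(1-(K1+K2)*(K3+K4))]*K5), K6 -> (-36*s^6 + 51*s^5 - 129*s^4 - 246*s^3 - 149*s^2 - 9*s + 38)/(18*s^6 + 42*s^5 + 29*s^4 + 67*s^3 + 95*s^2 + 11*s - 22)
DC gain: substitute s = 0 into T(s) from step 5: T(0) = 38/(-22) = -19/11.

Final answer: -19/11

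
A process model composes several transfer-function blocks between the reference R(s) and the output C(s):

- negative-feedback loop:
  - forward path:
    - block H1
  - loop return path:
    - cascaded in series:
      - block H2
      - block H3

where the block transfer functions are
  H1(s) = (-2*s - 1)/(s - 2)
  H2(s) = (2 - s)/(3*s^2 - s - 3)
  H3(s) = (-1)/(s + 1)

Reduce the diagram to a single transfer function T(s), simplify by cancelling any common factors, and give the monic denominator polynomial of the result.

Answer: s^4 - 4*s^3/3 - 10*s^2/3 + 8*s/3 + 8/3

Working:
Step 1: combine H2, H3 in series, giving (s - 2)/(3*s^3 + 2*s^2 - 4*s - 3)
Step 2: reduce the feedback loop with forward H1 and return (H2*H3), giving (-6*s^4 - 7*s^3 + 6*s^2 + 10*s + 3)/(3*s^4 - 4*s^3 - 10*s^2 + 8*s + 8)
T(s) is the step-2 result (common factors already cancelled). Leading coefficient of the denominator: 3. Divide through by 3 for the monic polynomial.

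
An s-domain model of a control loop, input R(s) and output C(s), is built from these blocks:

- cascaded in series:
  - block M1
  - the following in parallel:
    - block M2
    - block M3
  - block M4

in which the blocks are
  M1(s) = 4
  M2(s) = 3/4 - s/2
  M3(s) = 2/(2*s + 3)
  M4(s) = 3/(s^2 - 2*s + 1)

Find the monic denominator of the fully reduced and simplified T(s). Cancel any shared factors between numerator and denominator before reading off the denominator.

First reduce the diagram to T(s).

[1] add M2, M3 (parallel); result (17 - 4*s^2)/(8*s + 12)
[2] multiply M1, (M2+M3), M4 (series); result (51 - 12*s^2)/(2*s^3 - s^2 - 4*s + 3)
Step 2 gives the fully reduced T(s), with no common factor left to cancel. The denominator's leading coefficient is 2, so divide each of its coefficients by 2 to get the monic form.

Answer: s^3 - s^2/2 - 2*s + 3/2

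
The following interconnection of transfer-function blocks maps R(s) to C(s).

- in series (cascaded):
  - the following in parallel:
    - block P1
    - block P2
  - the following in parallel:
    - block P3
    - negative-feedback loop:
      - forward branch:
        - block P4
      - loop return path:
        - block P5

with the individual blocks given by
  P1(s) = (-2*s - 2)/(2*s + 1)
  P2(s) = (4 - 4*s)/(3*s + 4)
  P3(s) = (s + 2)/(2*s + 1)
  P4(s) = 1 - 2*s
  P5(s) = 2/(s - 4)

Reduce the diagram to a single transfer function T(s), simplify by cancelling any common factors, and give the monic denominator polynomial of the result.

(1) add P1, P2 (parallel), giving (-14*s^2 - 10*s - 4)/(6*s^2 + 11*s + 4)
(2) close the feedback loop around P4, P5, giving (2*s^2 - 9*s + 4)/(3*s + 2)
(3) parallel reduction of P3, [P4/(1+P4*P5)], giving (4*s^3 - 13*s^2 + 7*s + 8)/(6*s^2 + 7*s + 2)
(4) combine (P1+P2), (P3+[P4/(1+P4*P5)]) in series, giving (-56*s^5 + 142*s^4 + 16*s^3 - 130*s^2 - 108*s - 32)/(36*s^4 + 108*s^3 + 113*s^2 + 50*s + 8)
No further cancellation is possible in the step-4 result, so that is T(s). Its denominator becomes monic after dividing by the leading coefficient 36.

Answer: s^4 + 3*s^3 + 113*s^2/36 + 25*s/18 + 2/9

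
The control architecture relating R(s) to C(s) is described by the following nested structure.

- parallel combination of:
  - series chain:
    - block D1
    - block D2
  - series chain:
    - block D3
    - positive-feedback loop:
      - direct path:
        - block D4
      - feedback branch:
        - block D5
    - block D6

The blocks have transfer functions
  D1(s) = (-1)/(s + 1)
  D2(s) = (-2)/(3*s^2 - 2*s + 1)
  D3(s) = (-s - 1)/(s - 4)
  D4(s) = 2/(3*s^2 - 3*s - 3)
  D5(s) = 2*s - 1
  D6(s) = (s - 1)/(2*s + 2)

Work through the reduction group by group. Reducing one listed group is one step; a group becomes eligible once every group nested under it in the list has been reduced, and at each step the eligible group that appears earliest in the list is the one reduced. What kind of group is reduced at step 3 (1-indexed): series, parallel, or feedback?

Step 1 - combine D1, D2 in series
Step 2 - reduce the feedback loop with forward D4 and return D5
Step 3 - reduce the series chain D3, [D4/(1-D4*D5)], D6
Step 4 - add (D1*D2), (D3*[D4/(1-D4*D5)]*D6) (parallel)
At step 3 the group reduced is series.

Therefore the answer is series.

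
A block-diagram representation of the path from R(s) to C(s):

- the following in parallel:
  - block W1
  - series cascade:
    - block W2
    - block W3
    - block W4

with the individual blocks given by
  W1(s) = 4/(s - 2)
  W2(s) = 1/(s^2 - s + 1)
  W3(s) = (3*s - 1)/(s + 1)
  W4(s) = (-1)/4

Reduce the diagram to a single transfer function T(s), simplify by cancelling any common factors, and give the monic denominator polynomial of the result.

Step 1. series reduction of W2, W3, W4: (1 - 3*s)/(4*s^3 + 4)
Step 2. combine W1, (W2*W3*W4) in parallel: (16*s^3 - 3*s^2 + 7*s + 14)/(4*s^4 - 8*s^3 + 4*s - 8)
Step 2 gives the fully reduced T(s), with no common factor left to cancel. The denominator's leading coefficient is 4, so divide each of its coefficients by 4 to get the monic form.

Hence the answer: s^4 - 2*s^3 + s - 2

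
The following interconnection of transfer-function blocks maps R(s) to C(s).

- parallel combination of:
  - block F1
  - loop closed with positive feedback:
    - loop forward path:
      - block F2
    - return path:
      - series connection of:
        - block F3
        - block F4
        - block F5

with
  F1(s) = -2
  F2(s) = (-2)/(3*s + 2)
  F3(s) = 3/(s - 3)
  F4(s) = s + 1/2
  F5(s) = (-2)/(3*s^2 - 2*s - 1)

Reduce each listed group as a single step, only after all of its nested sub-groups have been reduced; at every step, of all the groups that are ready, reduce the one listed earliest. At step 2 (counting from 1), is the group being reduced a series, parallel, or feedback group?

1. multiply F3, F4, F5 (series)
2. reduce the feedback loop with forward F2 and return (F3*F4*F5)
3. add F1, [F2/(1-F2*(F3*F4*F5))] (parallel)
The group at step 2 is a feedback group.

Final answer: feedback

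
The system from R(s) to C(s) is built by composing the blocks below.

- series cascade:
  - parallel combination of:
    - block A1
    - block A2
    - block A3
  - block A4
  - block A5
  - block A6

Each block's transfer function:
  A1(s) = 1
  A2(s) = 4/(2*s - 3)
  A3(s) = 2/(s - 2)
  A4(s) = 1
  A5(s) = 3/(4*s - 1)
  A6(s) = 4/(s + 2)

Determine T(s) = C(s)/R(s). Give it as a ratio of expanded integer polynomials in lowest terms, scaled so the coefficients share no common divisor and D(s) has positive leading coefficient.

Reducing step by step:

Step 1: add A1, A2, A3 (parallel), giving (2*s^2 + s - 8)/(2*s^2 - 7*s + 6)
Step 2: cascade (A1+A2+A3), A4, A5, A6: this yields T(s), and no further normalization is needed

Answer: (24*s^2 + 12*s - 96)/(8*s^4 - 14*s^3 - 29*s^2 + 56*s - 12)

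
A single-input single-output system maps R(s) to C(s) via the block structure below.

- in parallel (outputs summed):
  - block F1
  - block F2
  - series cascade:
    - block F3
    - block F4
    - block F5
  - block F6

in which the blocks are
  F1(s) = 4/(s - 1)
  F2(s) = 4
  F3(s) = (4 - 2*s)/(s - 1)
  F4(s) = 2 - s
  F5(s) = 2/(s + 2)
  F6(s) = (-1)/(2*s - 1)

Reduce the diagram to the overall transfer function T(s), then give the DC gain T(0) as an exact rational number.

(1) cascade F3, F4, F5 -> (4*s^2 - 16*s + 16)/(s^2 + s - 2)
(2) sum the parallel branches F1, F2, (F3*F4*F5), F6 -> (16*s^3 - 25*s^2 + 39*s - 14)/(2*s^3 + s^2 - 5*s + 2)
The step-2 result is T(s). Setting s = 0: T(0) = -14/2 = -7.

Therefore the answer is -7.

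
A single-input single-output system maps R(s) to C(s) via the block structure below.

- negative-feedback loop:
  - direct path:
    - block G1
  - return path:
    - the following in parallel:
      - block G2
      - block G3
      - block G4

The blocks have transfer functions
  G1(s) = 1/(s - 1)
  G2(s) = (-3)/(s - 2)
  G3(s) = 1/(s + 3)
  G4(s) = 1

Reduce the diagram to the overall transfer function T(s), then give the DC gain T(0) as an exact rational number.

Reducing step by step:

Step 1 - reduce the parallel group G2, G3, G4 -> (s^2 - s - 17)/(s^2 + s - 6)
Step 2 - close the feedback loop around G1, (G2+G3+G4) -> (s^2 + s - 6)/(s^3 + s^2 - 8*s - 11)
Step 2 gives the overall T(s). Then T(0) = -6/(-11) = 6/11.

Answer: 6/11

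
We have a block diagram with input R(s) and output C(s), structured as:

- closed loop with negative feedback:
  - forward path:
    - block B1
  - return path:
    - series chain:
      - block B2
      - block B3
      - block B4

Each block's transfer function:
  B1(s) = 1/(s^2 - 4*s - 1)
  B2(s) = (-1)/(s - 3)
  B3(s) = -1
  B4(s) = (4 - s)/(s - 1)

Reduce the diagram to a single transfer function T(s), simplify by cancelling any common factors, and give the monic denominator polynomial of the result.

Step 1: reduce the series chain B2, B3, B4 = (4 - s)/(s^2 - 4*s + 3)
Step 2: feedback reduction of B1, (B2*B3*B4) = (s^2 - 4*s + 3)/(s^4 - 8*s^3 + 18*s^2 - 9*s + 1)
T(s) is the step-2 result (common factors already cancelled). Leading coefficient of the denominator: 1, so no rescaling is needed.

Therefore the answer is s^4 - 8*s^3 + 18*s^2 - 9*s + 1.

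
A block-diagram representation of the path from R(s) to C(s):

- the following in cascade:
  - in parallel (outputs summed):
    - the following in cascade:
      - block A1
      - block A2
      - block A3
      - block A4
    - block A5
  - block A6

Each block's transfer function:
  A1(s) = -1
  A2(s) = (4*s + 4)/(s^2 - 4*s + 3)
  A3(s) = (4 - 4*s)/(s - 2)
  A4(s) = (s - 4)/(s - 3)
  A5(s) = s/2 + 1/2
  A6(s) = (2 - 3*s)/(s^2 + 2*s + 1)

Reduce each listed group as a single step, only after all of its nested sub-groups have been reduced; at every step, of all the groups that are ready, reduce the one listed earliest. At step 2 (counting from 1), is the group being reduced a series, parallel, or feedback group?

Answer: parallel

Working:
Step 1. series reduction of A1, A2, A3, A4
Step 2. add (A1*A2*A3*A4), A5 (parallel)
Step 3. cascade ((A1*A2*A3*A4)+A5), A6
At step 2 the group reduced is parallel.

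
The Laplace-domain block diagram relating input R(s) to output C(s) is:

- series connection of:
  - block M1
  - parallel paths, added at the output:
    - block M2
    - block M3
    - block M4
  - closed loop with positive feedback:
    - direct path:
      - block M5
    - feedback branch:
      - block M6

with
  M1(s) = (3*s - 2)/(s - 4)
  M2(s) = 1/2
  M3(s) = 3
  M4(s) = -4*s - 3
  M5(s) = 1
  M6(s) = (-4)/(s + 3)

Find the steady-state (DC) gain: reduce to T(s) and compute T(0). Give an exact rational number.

Reducing step by step:

[1] parallel reduction of M2, M3, M4, giving 1/2 - 4*s
[2] apply the feedback formula to M5, M6, giving (s + 3)/(s + 7)
[3] cascade M1, (M2+M3+M4), [M5/(1-M5*M6)], giving (-24*s^3 - 53*s^2 + 55*s - 6)/(2*s^2 + 6*s - 56)
Step 3 gives the overall T(s). Then T(0) = -6/(-56) = 3/28.

Answer: 3/28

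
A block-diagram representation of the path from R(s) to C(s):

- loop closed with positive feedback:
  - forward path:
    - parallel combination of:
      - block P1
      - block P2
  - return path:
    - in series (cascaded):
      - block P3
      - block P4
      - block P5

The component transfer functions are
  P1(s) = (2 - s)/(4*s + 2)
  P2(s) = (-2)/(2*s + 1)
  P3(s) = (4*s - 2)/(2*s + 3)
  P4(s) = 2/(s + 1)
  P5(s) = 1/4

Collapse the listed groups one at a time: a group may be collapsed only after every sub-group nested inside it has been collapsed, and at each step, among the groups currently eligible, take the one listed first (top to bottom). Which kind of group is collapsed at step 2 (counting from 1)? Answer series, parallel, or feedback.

Answer: series

Working:
1. parallel reduction of P1, P2
2. multiply P3, P4, P5 (series)
3. close the feedback loop around (P1+P2), (P3*P4*P5)
At step 2 the group reduced is series.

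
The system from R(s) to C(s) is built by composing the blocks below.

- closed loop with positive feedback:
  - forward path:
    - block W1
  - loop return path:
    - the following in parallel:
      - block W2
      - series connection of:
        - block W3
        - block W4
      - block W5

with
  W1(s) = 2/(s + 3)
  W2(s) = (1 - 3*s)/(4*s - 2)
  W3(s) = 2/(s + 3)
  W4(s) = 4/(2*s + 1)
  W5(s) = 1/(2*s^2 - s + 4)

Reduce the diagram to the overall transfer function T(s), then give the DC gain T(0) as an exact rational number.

Step 1: reduce the series chain W3, W4 gives 8/(2*s^2 + 7*s + 3)
Step 2: reduce the parallel group W2, (W3*W4), W5 gives (-12*s^5 - 32*s^4 + 63*s^3 - 108*s^2 + 131*s - 58)/(16*s^5 + 40*s^4 + 4*s^3 + 86*s^2 - 2*s - 24)
Step 3: collapse the loop (W1 forward, (W2+(W3*W4)+W5) return) gives (8*s^5 + 20*s^4 + 2*s^3 + 43*s^2 - s - 12)/(4*s^6 + 28*s^5 + 47*s^4 - 7*s^3 + 118*s^2 - 73*s + 11)
DC gain: substitute s = 0 into T(s) from step 3: T(0) = -12/11.

Hence the answer: -12/11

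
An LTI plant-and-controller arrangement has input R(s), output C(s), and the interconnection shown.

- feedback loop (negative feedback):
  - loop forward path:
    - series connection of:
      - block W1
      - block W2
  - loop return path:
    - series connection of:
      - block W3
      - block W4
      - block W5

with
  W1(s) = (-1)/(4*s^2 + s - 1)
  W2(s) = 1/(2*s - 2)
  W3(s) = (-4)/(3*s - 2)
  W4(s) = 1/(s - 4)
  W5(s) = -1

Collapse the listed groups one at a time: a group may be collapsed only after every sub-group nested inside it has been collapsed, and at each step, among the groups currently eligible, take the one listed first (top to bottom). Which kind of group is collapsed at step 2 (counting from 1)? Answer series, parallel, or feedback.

Answer: series

Working:
Step 1: reduce the series chain W1, W2
Step 2: cascade W3, W4, W5
Step 3: close the feedback loop around (W1*W2), (W3*W4*W5)
The group at step 2 is a series group.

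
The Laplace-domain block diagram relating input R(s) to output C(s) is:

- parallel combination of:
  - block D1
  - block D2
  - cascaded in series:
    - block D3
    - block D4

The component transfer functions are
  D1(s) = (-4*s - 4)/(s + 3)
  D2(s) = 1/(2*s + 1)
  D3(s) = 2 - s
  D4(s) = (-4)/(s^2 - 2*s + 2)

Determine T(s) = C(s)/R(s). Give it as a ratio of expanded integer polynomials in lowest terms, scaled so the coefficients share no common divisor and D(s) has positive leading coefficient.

Step 1: series reduction of D3, D4 = (4*s - 8)/(s^2 - 2*s + 2)
Step 2: add D1, D2, (D3*D4) (parallel), which is the overall transfer function T(s) = C(s)/R(s) in lowest terms

Final answer: (-8*s^4 + 13*s^3 + 17*s^2 - 64*s - 26)/(2*s^4 + 3*s^3 - 7*s^2 + 8*s + 6)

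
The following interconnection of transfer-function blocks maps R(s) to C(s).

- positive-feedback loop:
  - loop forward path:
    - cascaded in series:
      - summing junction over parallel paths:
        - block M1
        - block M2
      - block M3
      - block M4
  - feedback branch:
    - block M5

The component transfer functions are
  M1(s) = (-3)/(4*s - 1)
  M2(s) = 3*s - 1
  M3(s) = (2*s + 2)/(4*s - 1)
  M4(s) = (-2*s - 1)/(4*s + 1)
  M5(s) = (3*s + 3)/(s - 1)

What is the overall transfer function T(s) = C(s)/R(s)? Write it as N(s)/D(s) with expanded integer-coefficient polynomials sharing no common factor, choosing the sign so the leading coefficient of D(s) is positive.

Step 1 - combine M1, M2 in parallel = (12*s^2 - 7*s - 2)/(4*s - 1)
Step 2 - combine (M1+M2), M3, M4 in series = (-48*s^4 - 44*s^3 + 26*s^2 + 26*s + 4)/(64*s^3 - 16*s^2 - 4*s + 1)
Step 3 - reduce the feedback loop with forward ((M1+M2)*M3*M4) and return M5, giving the overall T(s)

Therefore the answer is (-48*s^5 + 4*s^4 + 70*s^3 - 22*s - 4)/(144*s^5 + 340*s^4 - 26*s^3 - 144*s^2 - 85*s - 13).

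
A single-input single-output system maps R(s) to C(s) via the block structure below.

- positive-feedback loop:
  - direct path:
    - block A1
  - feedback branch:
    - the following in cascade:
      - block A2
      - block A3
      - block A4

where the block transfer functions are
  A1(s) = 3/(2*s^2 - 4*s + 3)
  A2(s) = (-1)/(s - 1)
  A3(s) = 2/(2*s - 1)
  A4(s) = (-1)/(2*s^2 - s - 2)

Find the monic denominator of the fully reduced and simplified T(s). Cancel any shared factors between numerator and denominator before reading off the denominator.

The answer is s^6 - 4*s^5 + 23*s^4/4 - 9*s^3/4 - 21*s^2/8 + 23*s/8 - 3/2.

Reasoning:
Step 1. cascade A2, A3, A4 -> 2/(4*s^4 - 8*s^3 + s^2 + 5*s - 2)
Step 2. collapse the loop (A1 forward, (A2*A3*A4) return) -> (12*s^4 - 24*s^3 + 3*s^2 + 15*s - 6)/(8*s^6 - 32*s^5 + 46*s^4 - 18*s^3 - 21*s^2 + 23*s - 12)
T(s) is the step-2 result (common factors already cancelled). Leading coefficient of the denominator: 8. Divide through by 8 for the monic polynomial.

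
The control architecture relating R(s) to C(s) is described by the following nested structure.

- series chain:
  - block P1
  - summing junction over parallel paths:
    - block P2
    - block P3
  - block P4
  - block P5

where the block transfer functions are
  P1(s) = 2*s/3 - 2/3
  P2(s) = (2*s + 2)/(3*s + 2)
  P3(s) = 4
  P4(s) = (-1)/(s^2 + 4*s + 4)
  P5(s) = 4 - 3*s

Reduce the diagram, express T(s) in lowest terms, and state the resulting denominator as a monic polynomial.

First reduce the diagram to T(s).

1. parallel reduction of P2, P3, giving (14*s + 10)/(3*s + 2)
2. combine P1, (P2+P3), P4, P5 in series, giving (84*s^3 - 136*s^2 - 28*s + 80)/(9*s^3 + 42*s^2 + 60*s + 24)
The result of step 2 is T(s) in lowest terms. Its denominator has leading coefficient 9; dividing the denominator through by 9 makes it monic.

Answer: s^3 + 14*s^2/3 + 20*s/3 + 8/3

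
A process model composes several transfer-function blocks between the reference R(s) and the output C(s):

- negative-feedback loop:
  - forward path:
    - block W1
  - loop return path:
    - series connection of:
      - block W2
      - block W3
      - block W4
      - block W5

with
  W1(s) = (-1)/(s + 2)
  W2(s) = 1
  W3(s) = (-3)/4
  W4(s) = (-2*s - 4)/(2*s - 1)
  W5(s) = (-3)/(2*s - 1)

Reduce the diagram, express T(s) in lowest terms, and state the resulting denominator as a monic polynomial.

Answer: s^3 + s^2 - 5*s/8 + 11/4

Working:
Step 1: combine W2, W3, W4, W5 in series gives (-9*s - 18)/(8*s^2 - 8*s + 2)
Step 2: feedback reduction of W1, (W2*W3*W4*W5) gives (-8*s^2 + 8*s - 2)/(8*s^3 + 8*s^2 - 5*s + 22)
The result of step 2 is T(s) in lowest terms. Its denominator has leading coefficient 8; dividing the denominator through by 8 makes it monic.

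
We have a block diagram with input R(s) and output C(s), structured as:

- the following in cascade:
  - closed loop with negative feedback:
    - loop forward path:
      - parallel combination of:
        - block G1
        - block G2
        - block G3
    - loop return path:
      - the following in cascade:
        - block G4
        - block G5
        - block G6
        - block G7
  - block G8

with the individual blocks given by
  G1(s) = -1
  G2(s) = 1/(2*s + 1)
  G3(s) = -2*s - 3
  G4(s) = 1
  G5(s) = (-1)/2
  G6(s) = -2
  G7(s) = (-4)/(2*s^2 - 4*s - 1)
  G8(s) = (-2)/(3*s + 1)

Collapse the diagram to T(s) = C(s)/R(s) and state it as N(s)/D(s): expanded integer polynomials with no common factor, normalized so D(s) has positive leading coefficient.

1. combine G1, G2, G3 in parallel = (-4*s^2 - 10*s - 3)/(2*s + 1)
2. combine G4, G5, G6, G7 in series = (-4)/(2*s^2 - 4*s - 1)
3. close the feedback loop around (G1+G2+G3), (G4*G5*G6*G7) = (-8*s^4 - 4*s^3 + 38*s^2 + 22*s + 3)/(4*s^3 + 10*s^2 + 34*s + 11)
4. combine [(G1+G2+G3)/(1+(G1+G2+G3)*(G4*G5*G6*G7))], G8 in series, which is the overall transfer function T(s) = C(s)/R(s) in lowest terms

Answer: (16*s^4 + 8*s^3 - 76*s^2 - 44*s - 6)/(12*s^4 + 34*s^3 + 112*s^2 + 67*s + 11)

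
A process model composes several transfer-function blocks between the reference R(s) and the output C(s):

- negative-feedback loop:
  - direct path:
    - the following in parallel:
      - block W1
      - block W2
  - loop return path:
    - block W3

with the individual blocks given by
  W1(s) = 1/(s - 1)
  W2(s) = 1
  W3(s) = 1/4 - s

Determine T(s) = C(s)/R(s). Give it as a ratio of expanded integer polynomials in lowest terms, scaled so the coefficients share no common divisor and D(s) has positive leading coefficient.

First reduce the diagram to T(s).

1. sum the parallel branches W1, W2 gives s/(s - 1)
2. feedback reduction of (W1+W2), W3; the result is T(s) itself (integer coefficients, no common factor, positive leading denominator coefficient)

Answer: (-4*s)/(4*s^2 - 5*s + 4)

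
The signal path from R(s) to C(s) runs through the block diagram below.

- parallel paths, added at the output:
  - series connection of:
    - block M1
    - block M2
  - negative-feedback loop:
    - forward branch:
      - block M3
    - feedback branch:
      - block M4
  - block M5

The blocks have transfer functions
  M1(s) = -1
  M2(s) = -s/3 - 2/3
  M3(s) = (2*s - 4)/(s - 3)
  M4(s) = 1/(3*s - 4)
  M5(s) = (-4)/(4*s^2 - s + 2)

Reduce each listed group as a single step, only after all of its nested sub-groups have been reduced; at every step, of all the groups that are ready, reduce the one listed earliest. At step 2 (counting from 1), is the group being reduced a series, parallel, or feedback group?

Step 1 - combine M1, M2 in series
Step 2 - apply the feedback formula to M3, M4
Step 3 - parallel reduction of (M1*M2), [M3/(1+M3*M4)], M5
Step 2 collapses a feedback group.

Therefore the answer is feedback.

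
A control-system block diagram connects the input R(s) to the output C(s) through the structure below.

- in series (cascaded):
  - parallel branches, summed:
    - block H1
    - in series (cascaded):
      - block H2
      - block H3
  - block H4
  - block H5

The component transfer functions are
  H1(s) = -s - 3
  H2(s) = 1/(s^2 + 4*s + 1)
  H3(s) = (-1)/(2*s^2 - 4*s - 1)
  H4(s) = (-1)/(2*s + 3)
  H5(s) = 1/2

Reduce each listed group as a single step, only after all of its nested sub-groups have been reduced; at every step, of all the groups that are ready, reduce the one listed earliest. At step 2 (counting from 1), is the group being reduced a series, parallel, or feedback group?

Step 1. series reduction of H2, H3
Step 2. add H1, (H2*H3) (parallel)
Step 3. combine (H1+(H2*H3)), H4, H5 in series
At step 2 the group reduced is parallel.

Therefore the answer is parallel.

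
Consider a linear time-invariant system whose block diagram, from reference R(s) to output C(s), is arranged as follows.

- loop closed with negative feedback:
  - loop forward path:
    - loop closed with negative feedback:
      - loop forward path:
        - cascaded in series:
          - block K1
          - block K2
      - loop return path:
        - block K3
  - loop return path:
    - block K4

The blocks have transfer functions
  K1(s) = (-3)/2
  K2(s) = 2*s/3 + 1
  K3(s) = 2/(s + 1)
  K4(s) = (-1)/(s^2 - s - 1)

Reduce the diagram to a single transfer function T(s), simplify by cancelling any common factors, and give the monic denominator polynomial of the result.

Answer: s^3 - 11*s/2 - 7/2

Working:
Step 1. cascade K1, K2 -> -s - 3/2
Step 2. reduce the feedback loop with forward (K1*K2) and return K3 -> (2*s^2 + 5*s + 3)/(2*s + 4)
Step 3. close the feedback loop around [(K1*K2)/(1+(K1*K2)*K3)], K4 -> (2*s^4 + 3*s^3 - 4*s^2 - 8*s - 3)/(2*s^3 - 11*s - 7)
No further cancellation is possible in the step-3 result, so that is T(s). Its denominator becomes monic after dividing by the leading coefficient 2.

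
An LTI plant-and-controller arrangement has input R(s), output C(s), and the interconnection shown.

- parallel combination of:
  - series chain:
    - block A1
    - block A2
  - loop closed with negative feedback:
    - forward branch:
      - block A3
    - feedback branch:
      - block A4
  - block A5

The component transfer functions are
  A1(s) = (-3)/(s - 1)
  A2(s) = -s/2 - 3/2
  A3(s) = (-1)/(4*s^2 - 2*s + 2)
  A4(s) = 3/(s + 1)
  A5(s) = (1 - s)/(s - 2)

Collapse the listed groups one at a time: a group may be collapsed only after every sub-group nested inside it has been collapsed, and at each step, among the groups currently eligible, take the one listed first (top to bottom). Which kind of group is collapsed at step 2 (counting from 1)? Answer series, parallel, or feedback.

The answer is feedback.

Reasoning:
Step 1: multiply A1, A2 (series)
Step 2: close the feedback loop around A3, A4
Step 3: add (A1*A2), [A3/(1+A3*A4)], A5 (parallel)
The group at step 2 is a feedback group.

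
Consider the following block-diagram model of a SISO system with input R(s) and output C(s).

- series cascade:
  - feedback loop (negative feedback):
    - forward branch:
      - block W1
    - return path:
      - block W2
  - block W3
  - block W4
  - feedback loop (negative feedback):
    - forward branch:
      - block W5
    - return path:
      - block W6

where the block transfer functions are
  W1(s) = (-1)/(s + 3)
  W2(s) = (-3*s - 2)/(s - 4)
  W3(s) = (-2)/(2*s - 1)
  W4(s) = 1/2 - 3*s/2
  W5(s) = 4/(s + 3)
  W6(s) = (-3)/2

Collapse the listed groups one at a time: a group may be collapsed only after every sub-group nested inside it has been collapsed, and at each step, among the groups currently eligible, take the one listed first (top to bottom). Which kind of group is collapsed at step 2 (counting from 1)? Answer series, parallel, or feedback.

The answer is feedback.

Reasoning:
Step 1 - apply the feedback formula to W1, W2
Step 2 - collapse the loop (W5 forward, W6 return)
Step 3 - multiply [W1/(1+W1*W2)], W3, W4, [W5/(1+W5*W6)] (series)
Step 2: feedback.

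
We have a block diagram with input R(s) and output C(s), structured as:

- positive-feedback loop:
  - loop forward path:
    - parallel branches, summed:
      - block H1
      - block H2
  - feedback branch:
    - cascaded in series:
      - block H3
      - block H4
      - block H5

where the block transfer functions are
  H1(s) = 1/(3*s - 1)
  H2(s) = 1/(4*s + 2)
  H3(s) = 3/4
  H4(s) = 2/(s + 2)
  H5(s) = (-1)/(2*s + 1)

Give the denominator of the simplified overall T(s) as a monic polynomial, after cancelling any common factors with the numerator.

Answer: s^4 + 8*s^3/3 + 5*s^2/4 + 3*s/16 - 5/48

Working:
(1) sum the parallel branches H1, H2; result (7*s + 1)/(12*s^2 + 2*s - 2)
(2) combine H3, H4, H5 in series; result (-3)/(4*s^2 + 10*s + 4)
(3) reduce the feedback loop with forward (H1+H2) and return (H3*H4*H5); result (28*s^3 + 74*s^2 + 38*s + 4)/(48*s^4 + 128*s^3 + 60*s^2 + 9*s - 5)
No further cancellation is possible in the step-3 result, so that is T(s). Its denominator becomes monic after dividing by the leading coefficient 48.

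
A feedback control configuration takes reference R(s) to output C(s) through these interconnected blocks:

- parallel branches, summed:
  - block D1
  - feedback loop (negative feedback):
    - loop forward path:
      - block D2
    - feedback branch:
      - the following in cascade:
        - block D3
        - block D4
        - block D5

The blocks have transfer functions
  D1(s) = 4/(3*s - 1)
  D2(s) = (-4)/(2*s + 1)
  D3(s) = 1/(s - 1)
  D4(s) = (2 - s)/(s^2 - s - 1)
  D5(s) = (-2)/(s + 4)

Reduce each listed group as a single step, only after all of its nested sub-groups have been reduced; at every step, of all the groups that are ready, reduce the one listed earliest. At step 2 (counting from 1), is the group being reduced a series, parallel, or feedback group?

The answer is feedback.

Reasoning:
Step 1 - multiply D3, D4, D5 (series)
Step 2 - collapse the loop (D2 forward, (D3*D4*D5) return)
Step 3 - parallel reduction of D1, [D2/(1+D2*(D3*D4*D5))]
At step 2 the group reduced is feedback.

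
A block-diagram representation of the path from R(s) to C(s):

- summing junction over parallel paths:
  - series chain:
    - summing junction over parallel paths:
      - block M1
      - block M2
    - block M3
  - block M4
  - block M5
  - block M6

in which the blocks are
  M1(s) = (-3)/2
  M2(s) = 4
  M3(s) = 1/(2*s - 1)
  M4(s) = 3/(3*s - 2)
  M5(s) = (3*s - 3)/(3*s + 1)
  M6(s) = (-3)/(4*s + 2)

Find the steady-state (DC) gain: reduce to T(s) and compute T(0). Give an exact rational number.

The answer is -17/2.

Reasoning:
[1] add M1, M2 (parallel) gives 5/2
[2] cascade (M1+M2), M3 gives 5/(4*s - 2)
[3] combine ((M1+M2)*M3), M4, M5, M6 in parallel gives (36*s^4 - 6*s^3 + 57*s^2 - 10*s - 17)/(36*s^4 - 12*s^3 - 17*s^2 + 3*s + 2)
Evaluating the step-3 result (the overall T(s)) at s = 0 gives T(0) = -17/2.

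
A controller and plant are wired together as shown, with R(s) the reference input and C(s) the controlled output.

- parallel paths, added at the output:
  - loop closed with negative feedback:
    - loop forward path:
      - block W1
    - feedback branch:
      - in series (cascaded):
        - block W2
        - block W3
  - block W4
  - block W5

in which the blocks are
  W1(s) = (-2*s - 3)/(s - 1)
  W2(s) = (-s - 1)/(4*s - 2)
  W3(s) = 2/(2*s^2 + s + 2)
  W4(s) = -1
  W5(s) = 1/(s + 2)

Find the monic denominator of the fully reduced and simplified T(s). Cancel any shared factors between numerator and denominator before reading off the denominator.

Reducing step by step:

Step 1 - cascade W2, W3 gives (-s - 1)/(4*s^3 + 3*s - 2)
Step 2 - close the feedback loop around W1, (W2*W3) gives (-8*s^4 - 12*s^3 - 6*s^2 - 5*s + 6)/(4*s^4 - 4*s^3 + 5*s^2 + 5)
Step 3 - add [W1/(1+W1*(W2*W3))], W4, W5 (parallel) gives (-12*s^5 - 28*s^4 - 31*s^3 - 22*s^2 - 9*s + 7)/(4*s^5 + 4*s^4 - 3*s^3 + 10*s^2 + 5*s + 10)
Step 3 gives the fully reduced T(s), with no common factor left to cancel. The denominator's leading coefficient is 4, so divide each of its coefficients by 4 to get the monic form.

Answer: s^5 + s^4 - 3*s^3/4 + 5*s^2/2 + 5*s/4 + 5/2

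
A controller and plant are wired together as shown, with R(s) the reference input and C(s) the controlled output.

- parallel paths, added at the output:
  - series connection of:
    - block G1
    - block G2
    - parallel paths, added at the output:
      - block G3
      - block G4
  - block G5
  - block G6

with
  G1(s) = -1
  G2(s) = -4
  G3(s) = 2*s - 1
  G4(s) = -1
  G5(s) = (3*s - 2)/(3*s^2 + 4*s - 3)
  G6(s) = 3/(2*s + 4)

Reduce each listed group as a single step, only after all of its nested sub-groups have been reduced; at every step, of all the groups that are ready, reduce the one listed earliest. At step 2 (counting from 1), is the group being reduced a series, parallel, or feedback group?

Answer: series

Working:
(1) combine G3, G4 in parallel
(2) combine G1, G2, (G3+G4) in series
(3) parallel reduction of (G1*G2*(G3+G4)), G5, G6
At step 2 the group reduced is series.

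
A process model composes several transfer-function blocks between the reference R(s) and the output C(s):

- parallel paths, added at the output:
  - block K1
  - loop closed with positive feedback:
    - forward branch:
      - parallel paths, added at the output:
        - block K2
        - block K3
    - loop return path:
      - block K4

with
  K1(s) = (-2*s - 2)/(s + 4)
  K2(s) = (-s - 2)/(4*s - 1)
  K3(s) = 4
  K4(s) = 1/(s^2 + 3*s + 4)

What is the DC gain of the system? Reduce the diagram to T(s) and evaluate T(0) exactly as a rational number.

Answer: -25/2

Working:
Step 1: add K2, K3 (parallel) gives (15*s - 6)/(4*s - 1)
Step 2: close the feedback loop around (K2+K3), K4 gives (15*s^3 + 39*s^2 + 42*s - 24)/(4*s^3 + 11*s^2 - 2*s + 2)
Step 3: parallel reduction of K1, [(K2+K3)/(1-(K2+K3)*K4)] gives (7*s^4 + 69*s^3 + 180*s^2 + 144*s - 100)/(4*s^4 + 27*s^3 + 42*s^2 - 6*s + 8)
That last expression is T(s); at s = 0 only the constant terms survive, so T(0) = -100/8 = -25/2.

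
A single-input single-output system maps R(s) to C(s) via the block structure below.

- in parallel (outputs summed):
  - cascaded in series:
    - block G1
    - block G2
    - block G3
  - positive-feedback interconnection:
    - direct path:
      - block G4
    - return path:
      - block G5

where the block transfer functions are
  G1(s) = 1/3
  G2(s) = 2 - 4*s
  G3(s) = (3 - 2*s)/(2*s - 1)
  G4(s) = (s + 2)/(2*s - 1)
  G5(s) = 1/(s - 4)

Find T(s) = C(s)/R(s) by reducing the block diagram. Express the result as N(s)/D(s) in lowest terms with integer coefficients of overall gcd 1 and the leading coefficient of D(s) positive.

1. multiply G1, G2, G3 (series), giving 4*s/3 - 2
2. close the feedback loop around G4, G5, giving (s^2 - 2*s - 8)/(2*s^2 - 10*s + 2)
3. reduce the parallel group (G1*G2*G3), [G4/(1-G4*G5)], which is the overall transfer function T(s) = C(s)/R(s) in lowest terms

Hence the answer: (8*s^3 - 49*s^2 + 62*s - 36)/(6*s^2 - 30*s + 6)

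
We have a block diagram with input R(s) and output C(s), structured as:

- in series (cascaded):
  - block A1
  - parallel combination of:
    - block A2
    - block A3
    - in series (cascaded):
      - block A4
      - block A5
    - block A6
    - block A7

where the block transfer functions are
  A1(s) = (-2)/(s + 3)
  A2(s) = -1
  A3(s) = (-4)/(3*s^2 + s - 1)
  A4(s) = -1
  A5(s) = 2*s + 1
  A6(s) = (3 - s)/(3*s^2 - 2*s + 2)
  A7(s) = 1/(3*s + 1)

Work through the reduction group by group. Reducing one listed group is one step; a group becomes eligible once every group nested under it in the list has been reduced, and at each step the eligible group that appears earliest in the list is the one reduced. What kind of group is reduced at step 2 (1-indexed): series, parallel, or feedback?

Answer: parallel

Working:
Step 1. multiply A4, A5 (series)
Step 2. combine A2, A3, (A4*A5), A6, A7 in parallel
Step 3. combine A1, (A2+A3+(A4*A5)+A6+A7) in series
The group at step 2 is a parallel group.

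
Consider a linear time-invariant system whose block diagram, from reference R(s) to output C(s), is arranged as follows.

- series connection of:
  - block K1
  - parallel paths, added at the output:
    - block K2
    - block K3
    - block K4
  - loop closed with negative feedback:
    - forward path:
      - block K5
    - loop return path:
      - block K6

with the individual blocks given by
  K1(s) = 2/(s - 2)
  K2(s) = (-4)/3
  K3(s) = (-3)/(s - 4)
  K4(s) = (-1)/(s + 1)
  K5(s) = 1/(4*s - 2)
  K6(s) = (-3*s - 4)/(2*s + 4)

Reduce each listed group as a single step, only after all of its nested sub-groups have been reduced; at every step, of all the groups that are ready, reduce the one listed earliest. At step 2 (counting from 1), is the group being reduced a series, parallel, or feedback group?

The answer is feedback.

Reasoning:
1. parallel reduction of K2, K3, K4
2. apply the feedback formula to K5, K6
3. combine K1, (K2+K3+K4), [K5/(1+K5*K6)] in series
Step 2: feedback.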